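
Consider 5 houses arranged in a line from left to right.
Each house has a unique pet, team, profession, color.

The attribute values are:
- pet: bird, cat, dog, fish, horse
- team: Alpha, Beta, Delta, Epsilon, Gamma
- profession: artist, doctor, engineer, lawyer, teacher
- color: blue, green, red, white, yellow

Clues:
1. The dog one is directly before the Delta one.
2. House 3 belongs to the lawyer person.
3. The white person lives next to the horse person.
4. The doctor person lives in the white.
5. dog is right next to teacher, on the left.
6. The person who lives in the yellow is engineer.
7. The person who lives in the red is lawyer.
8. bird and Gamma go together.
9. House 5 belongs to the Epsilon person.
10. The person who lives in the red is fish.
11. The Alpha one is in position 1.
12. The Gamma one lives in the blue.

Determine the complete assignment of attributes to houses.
Solution:

House | Pet | Team | Profession | Color
---------------------------------------
  1   | dog | Alpha | doctor | white
  2   | horse | Delta | teacher | green
  3   | fish | Beta | lawyer | red
  4   | bird | Gamma | artist | blue
  5   | cat | Epsilon | engineer | yellow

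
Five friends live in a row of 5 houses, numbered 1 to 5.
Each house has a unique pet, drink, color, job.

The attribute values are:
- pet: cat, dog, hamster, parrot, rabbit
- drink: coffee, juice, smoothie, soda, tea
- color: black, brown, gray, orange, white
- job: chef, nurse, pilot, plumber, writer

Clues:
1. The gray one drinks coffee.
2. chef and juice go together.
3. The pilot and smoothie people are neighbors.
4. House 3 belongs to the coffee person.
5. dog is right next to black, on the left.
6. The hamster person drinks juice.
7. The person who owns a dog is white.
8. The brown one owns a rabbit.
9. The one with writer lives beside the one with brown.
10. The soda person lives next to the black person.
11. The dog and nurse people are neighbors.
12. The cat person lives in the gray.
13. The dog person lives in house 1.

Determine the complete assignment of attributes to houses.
Solution:

House | Pet | Drink | Color | Job
---------------------------------
  1   | dog | soda | white | pilot
  2   | parrot | smoothie | black | nurse
  3   | cat | coffee | gray | writer
  4   | rabbit | tea | brown | plumber
  5   | hamster | juice | orange | chef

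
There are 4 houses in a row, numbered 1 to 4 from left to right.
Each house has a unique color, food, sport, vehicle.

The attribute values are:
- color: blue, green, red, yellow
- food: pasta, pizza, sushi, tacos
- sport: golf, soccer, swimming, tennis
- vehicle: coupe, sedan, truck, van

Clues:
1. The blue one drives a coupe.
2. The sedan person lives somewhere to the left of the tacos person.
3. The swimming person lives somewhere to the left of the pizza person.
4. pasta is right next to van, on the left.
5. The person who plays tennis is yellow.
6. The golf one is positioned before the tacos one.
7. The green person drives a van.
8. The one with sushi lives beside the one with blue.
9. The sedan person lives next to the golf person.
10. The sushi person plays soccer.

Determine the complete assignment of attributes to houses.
Solution:

House | Color | Food | Sport | Vehicle
--------------------------------------
  1   | red | sushi | soccer | sedan
  2   | blue | pasta | golf | coupe
  3   | green | tacos | swimming | van
  4   | yellow | pizza | tennis | truck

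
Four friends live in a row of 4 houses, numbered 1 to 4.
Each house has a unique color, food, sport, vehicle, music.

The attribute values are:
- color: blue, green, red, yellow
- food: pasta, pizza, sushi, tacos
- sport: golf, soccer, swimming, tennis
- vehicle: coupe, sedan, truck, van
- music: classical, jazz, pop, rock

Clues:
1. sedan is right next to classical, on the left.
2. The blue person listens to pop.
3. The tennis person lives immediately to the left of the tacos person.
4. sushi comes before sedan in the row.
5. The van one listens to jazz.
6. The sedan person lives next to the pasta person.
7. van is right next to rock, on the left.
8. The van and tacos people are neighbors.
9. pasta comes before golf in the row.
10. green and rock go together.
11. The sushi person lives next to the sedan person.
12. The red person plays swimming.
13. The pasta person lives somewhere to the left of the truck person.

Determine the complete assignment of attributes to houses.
Solution:

House | Color | Food | Sport | Vehicle | Music
----------------------------------------------
  1   | yellow | sushi | tennis | van | jazz
  2   | green | tacos | soccer | sedan | rock
  3   | red | pasta | swimming | coupe | classical
  4   | blue | pizza | golf | truck | pop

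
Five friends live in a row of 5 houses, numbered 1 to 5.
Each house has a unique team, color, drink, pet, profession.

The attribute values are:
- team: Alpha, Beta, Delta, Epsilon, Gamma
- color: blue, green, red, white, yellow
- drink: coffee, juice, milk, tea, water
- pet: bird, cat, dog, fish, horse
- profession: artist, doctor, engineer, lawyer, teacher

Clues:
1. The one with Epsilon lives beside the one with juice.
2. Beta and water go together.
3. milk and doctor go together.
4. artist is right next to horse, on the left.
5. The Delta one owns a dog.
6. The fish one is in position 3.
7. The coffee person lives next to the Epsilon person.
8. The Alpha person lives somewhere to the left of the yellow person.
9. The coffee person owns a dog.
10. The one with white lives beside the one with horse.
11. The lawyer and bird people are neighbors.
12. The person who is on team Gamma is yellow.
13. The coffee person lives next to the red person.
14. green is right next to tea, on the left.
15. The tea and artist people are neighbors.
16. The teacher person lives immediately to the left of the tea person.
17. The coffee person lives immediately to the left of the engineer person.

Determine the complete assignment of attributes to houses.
Solution:

House | Team | Color | Drink | Pet | Profession
-----------------------------------------------
  1   | Delta | green | coffee | dog | teacher
  2   | Epsilon | red | tea | cat | engineer
  3   | Alpha | white | juice | fish | artist
  4   | Beta | blue | water | horse | lawyer
  5   | Gamma | yellow | milk | bird | doctor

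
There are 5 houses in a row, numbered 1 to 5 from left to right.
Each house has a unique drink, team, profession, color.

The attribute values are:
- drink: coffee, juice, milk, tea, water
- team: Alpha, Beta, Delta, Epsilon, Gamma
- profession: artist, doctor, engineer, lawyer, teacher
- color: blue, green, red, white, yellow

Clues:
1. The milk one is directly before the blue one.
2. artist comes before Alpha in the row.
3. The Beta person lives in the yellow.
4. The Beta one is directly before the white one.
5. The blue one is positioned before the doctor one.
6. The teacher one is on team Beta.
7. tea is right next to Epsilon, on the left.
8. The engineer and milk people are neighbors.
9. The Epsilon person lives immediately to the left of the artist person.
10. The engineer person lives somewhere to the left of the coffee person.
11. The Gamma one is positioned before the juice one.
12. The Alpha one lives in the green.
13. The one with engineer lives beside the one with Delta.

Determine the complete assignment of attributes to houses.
Solution:

House | Drink | Team | Profession | Color
-----------------------------------------
  1   | tea | Beta | teacher | yellow
  2   | water | Epsilon | engineer | white
  3   | milk | Delta | artist | red
  4   | coffee | Gamma | lawyer | blue
  5   | juice | Alpha | doctor | green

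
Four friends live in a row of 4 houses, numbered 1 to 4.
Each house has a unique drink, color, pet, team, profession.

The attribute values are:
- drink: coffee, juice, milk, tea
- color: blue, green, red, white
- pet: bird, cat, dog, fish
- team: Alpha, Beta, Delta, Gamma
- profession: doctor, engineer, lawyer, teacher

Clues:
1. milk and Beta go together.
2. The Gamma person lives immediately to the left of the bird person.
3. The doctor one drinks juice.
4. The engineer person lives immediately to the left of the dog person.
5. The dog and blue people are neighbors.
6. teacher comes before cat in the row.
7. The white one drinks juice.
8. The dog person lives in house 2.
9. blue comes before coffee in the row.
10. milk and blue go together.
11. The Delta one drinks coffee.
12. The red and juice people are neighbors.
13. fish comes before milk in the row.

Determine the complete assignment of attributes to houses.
Solution:

House | Drink | Color | Pet | Team | Profession
-----------------------------------------------
  1   | tea | red | fish | Alpha | engineer
  2   | juice | white | dog | Gamma | doctor
  3   | milk | blue | bird | Beta | teacher
  4   | coffee | green | cat | Delta | lawyer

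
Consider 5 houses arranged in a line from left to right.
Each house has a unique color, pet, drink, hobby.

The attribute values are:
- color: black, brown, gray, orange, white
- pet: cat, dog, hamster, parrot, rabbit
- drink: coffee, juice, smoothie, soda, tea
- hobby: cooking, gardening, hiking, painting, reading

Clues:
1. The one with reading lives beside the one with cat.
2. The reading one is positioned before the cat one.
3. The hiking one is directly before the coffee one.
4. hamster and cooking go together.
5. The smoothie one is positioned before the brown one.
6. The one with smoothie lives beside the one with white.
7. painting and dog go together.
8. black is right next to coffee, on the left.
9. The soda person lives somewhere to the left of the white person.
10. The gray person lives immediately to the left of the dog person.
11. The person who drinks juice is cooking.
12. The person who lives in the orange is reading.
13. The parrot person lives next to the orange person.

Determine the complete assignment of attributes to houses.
Solution:

House | Color | Pet | Drink | Hobby
-----------------------------------
  1   | black | parrot | soda | hiking
  2   | orange | rabbit | coffee | reading
  3   | gray | cat | smoothie | gardening
  4   | white | dog | tea | painting
  5   | brown | hamster | juice | cooking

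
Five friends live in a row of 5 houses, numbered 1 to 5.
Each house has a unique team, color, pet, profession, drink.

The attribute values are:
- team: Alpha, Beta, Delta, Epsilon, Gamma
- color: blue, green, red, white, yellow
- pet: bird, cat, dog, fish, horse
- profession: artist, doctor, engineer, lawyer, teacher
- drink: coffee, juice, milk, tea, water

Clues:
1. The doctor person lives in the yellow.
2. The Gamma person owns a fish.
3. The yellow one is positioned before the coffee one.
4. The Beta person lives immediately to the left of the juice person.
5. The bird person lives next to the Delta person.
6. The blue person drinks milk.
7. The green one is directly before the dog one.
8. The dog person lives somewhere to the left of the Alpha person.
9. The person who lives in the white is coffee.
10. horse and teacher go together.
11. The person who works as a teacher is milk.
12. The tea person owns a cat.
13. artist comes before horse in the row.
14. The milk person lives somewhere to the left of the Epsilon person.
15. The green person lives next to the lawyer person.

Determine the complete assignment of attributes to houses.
Solution:

House | Team | Color | Pet | Profession | Drink
-----------------------------------------------
  1   | Beta | green | bird | artist | water
  2   | Delta | red | dog | lawyer | juice
  3   | Alpha | blue | horse | teacher | milk
  4   | Epsilon | yellow | cat | doctor | tea
  5   | Gamma | white | fish | engineer | coffee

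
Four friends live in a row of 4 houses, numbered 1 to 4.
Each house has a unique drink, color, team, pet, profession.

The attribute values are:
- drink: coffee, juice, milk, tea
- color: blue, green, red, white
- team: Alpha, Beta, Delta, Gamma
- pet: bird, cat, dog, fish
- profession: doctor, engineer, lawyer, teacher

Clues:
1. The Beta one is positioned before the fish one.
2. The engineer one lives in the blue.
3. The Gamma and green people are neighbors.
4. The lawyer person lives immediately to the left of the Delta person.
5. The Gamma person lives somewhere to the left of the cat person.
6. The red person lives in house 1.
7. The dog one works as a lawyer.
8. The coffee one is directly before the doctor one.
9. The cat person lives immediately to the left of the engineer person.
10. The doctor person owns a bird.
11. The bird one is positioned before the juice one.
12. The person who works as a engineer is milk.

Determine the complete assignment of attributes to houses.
Solution:

House | Drink | Color | Team | Pet | Profession
-----------------------------------------------
  1   | coffee | red | Gamma | dog | lawyer
  2   | tea | green | Delta | bird | doctor
  3   | juice | white | Beta | cat | teacher
  4   | milk | blue | Alpha | fish | engineer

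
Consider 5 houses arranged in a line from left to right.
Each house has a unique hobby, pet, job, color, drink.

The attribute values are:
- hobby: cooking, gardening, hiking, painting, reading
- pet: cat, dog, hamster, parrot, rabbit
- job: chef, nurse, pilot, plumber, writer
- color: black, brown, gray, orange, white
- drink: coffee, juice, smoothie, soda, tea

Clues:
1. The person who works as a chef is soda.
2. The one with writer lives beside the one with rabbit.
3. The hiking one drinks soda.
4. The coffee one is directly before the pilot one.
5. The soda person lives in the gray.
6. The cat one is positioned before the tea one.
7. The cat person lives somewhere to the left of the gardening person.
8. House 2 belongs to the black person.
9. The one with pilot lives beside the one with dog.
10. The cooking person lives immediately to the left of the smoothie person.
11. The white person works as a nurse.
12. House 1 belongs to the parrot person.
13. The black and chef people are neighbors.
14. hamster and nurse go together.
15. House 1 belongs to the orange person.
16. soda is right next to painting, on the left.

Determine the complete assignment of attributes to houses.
Solution:

House | Hobby | Pet | Job | Color | Drink
-----------------------------------------
  1   | cooking | parrot | writer | orange | coffee
  2   | reading | rabbit | pilot | black | smoothie
  3   | hiking | dog | chef | gray | soda
  4   | painting | cat | plumber | brown | juice
  5   | gardening | hamster | nurse | white | tea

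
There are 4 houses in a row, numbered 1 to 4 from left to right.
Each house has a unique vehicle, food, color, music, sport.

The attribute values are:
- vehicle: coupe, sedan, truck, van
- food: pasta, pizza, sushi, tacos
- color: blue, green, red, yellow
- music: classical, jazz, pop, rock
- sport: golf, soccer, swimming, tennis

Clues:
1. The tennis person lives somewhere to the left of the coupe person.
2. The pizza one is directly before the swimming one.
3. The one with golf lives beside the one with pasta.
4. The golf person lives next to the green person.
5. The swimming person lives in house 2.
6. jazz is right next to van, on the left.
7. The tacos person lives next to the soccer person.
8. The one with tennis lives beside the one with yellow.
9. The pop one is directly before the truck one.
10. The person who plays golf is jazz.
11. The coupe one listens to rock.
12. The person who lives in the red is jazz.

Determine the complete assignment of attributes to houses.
Solution:

House | Vehicle | Food | Color | Music | Sport
----------------------------------------------
  1   | sedan | pizza | red | jazz | golf
  2   | van | pasta | green | pop | swimming
  3   | truck | tacos | blue | classical | tennis
  4   | coupe | sushi | yellow | rock | soccer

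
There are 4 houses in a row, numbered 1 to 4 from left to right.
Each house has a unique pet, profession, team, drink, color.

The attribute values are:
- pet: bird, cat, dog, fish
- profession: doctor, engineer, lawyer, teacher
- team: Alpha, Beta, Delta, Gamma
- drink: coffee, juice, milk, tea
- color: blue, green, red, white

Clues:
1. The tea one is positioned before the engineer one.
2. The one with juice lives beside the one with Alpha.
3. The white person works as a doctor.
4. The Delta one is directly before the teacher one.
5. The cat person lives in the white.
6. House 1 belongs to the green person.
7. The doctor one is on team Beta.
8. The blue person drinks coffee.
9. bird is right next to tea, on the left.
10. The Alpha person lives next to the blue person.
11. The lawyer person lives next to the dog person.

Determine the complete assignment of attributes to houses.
Solution:

House | Pet | Profession | Team | Drink | Color
-----------------------------------------------
  1   | bird | lawyer | Delta | juice | green
  2   | dog | teacher | Alpha | tea | red
  3   | fish | engineer | Gamma | coffee | blue
  4   | cat | doctor | Beta | milk | white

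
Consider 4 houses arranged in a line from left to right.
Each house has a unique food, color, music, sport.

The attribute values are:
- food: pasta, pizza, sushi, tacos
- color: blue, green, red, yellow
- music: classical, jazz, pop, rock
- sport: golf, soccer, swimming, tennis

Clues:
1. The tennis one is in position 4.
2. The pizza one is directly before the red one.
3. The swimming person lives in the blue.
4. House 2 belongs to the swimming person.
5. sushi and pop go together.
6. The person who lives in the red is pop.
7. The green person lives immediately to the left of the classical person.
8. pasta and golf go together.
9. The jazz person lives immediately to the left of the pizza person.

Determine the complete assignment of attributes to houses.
Solution:

House | Food | Color | Music | Sport
------------------------------------
  1   | pasta | green | jazz | golf
  2   | pizza | blue | classical | swimming
  3   | sushi | red | pop | soccer
  4   | tacos | yellow | rock | tennis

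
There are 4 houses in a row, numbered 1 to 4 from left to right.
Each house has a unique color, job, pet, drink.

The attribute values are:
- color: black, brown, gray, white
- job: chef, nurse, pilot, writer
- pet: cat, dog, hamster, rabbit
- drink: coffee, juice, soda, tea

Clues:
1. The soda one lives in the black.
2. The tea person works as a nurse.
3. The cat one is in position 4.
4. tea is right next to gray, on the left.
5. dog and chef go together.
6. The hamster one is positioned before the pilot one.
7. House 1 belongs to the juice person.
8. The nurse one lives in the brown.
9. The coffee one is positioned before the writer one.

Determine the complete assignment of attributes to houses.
Solution:

House | Color | Job | Pet | Drink
---------------------------------
  1   | white | chef | dog | juice
  2   | brown | nurse | hamster | tea
  3   | gray | pilot | rabbit | coffee
  4   | black | writer | cat | soda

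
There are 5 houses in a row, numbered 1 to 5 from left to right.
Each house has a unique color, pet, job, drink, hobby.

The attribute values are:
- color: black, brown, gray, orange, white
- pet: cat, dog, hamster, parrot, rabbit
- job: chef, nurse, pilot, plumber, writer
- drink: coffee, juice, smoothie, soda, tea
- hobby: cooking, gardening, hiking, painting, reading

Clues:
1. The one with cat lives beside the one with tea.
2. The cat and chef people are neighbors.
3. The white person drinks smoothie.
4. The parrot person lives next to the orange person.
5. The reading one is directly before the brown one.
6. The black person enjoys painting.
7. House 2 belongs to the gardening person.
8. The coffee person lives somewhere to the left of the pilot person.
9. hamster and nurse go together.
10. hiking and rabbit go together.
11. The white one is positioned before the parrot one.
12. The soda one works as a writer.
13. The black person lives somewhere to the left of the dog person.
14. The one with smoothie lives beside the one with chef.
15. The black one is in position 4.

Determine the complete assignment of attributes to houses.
Solution:

House | Color | Pet | Job | Drink | Hobby
-----------------------------------------
  1   | white | cat | plumber | smoothie | reading
  2   | brown | parrot | chef | tea | gardening
  3   | orange | rabbit | writer | soda | hiking
  4   | black | hamster | nurse | coffee | painting
  5   | gray | dog | pilot | juice | cooking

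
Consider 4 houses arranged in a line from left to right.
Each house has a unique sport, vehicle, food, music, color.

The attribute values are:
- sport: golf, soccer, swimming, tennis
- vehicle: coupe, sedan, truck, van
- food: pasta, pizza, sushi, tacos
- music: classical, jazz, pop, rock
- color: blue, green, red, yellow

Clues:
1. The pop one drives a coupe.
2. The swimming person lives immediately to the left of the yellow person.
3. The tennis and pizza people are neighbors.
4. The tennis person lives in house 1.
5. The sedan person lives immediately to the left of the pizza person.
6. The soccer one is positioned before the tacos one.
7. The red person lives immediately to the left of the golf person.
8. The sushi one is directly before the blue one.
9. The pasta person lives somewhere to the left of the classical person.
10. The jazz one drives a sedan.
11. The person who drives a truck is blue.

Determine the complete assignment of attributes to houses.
Solution:

House | Sport | Vehicle | Food | Music | Color
----------------------------------------------
  1   | tennis | sedan | sushi | jazz | green
  2   | soccer | truck | pizza | rock | blue
  3   | swimming | coupe | pasta | pop | red
  4   | golf | van | tacos | classical | yellow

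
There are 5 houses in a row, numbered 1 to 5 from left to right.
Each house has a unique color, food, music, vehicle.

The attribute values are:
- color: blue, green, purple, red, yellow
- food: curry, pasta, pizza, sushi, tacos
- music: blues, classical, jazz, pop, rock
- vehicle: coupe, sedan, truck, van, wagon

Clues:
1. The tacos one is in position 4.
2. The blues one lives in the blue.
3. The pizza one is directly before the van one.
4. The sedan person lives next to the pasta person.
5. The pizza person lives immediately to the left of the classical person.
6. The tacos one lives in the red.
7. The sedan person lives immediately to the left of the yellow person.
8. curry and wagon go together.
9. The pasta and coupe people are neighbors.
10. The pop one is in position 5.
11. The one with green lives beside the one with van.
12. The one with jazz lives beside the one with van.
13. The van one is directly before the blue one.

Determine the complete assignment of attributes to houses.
Solution:

House | Color | Food | Music | Vehicle
--------------------------------------
  1   | green | pizza | jazz | sedan
  2   | yellow | pasta | classical | van
  3   | blue | sushi | blues | coupe
  4   | red | tacos | rock | truck
  5   | purple | curry | pop | wagon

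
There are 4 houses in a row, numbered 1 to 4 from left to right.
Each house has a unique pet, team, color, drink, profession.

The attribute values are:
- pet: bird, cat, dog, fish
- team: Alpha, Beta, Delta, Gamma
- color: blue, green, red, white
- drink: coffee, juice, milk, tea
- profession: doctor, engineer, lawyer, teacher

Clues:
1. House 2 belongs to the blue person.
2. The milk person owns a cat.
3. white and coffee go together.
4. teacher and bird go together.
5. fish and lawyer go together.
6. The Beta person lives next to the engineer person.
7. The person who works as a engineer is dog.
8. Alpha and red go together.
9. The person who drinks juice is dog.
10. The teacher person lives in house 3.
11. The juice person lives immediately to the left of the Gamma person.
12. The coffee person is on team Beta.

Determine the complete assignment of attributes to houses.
Solution:

House | Pet | Team | Color | Drink | Profession
-----------------------------------------------
  1   | fish | Beta | white | coffee | lawyer
  2   | dog | Delta | blue | juice | engineer
  3   | bird | Gamma | green | tea | teacher
  4   | cat | Alpha | red | milk | doctor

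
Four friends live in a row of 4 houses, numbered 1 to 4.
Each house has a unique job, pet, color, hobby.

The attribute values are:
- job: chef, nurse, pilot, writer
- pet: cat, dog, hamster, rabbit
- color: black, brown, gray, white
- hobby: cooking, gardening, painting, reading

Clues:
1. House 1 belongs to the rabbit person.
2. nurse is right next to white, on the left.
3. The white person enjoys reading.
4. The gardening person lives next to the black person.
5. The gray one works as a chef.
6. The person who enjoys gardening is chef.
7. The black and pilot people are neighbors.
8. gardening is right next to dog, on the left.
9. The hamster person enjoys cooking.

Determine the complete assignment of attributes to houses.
Solution:

House | Job | Pet | Color | Hobby
---------------------------------
  1   | chef | rabbit | gray | gardening
  2   | nurse | dog | black | painting
  3   | pilot | cat | white | reading
  4   | writer | hamster | brown | cooking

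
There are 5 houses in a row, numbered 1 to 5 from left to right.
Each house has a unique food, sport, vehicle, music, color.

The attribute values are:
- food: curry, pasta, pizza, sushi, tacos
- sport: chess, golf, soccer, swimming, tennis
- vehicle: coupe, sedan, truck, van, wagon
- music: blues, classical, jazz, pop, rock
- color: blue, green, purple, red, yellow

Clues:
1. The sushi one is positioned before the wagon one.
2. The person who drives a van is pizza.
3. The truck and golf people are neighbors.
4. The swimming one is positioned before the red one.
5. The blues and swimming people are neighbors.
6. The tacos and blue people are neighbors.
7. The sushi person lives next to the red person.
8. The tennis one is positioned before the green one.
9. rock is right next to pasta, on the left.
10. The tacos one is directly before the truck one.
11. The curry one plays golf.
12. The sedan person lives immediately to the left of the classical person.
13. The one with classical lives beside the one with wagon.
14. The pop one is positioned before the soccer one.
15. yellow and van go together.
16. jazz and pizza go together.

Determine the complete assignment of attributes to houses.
Solution:

House | Food | Sport | Vehicle | Music | Color
----------------------------------------------
  1   | tacos | tennis | sedan | blues | purple
  2   | sushi | swimming | truck | classical | blue
  3   | curry | golf | wagon | rock | red
  4   | pasta | chess | coupe | pop | green
  5   | pizza | soccer | van | jazz | yellow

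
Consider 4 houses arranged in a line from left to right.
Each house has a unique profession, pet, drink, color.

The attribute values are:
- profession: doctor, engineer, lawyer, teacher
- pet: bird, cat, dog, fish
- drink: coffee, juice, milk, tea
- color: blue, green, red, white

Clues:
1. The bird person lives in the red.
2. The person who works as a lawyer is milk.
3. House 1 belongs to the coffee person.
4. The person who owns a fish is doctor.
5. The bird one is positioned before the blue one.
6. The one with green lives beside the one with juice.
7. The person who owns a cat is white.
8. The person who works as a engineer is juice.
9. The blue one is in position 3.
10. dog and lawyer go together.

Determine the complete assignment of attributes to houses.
Solution:

House | Profession | Pet | Drink | Color
----------------------------------------
  1   | doctor | fish | coffee | green
  2   | engineer | bird | juice | red
  3   | lawyer | dog | milk | blue
  4   | teacher | cat | tea | white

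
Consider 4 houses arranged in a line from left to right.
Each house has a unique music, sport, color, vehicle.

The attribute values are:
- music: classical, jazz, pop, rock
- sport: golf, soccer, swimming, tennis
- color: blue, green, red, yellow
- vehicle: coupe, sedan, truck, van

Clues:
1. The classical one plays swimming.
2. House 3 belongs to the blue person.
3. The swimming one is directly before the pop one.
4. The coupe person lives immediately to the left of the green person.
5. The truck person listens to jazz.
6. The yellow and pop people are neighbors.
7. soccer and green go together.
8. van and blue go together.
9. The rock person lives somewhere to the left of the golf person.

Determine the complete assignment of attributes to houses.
Solution:

House | Music | Sport | Color | Vehicle
---------------------------------------
  1   | classical | swimming | yellow | coupe
  2   | pop | soccer | green | sedan
  3   | rock | tennis | blue | van
  4   | jazz | golf | red | truck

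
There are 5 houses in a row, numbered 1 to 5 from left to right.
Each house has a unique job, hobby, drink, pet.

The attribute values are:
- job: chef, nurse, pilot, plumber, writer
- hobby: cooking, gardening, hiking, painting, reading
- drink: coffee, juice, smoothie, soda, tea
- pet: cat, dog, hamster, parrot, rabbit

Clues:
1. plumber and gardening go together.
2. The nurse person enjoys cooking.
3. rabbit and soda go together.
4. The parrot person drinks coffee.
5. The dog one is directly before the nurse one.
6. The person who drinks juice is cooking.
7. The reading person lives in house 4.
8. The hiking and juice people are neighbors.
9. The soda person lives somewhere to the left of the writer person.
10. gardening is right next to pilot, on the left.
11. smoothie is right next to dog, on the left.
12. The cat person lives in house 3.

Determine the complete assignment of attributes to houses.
Solution:

House | Job | Hobby | Drink | Pet
---------------------------------
  1   | plumber | gardening | smoothie | hamster
  2   | pilot | hiking | tea | dog
  3   | nurse | cooking | juice | cat
  4   | chef | reading | soda | rabbit
  5   | writer | painting | coffee | parrot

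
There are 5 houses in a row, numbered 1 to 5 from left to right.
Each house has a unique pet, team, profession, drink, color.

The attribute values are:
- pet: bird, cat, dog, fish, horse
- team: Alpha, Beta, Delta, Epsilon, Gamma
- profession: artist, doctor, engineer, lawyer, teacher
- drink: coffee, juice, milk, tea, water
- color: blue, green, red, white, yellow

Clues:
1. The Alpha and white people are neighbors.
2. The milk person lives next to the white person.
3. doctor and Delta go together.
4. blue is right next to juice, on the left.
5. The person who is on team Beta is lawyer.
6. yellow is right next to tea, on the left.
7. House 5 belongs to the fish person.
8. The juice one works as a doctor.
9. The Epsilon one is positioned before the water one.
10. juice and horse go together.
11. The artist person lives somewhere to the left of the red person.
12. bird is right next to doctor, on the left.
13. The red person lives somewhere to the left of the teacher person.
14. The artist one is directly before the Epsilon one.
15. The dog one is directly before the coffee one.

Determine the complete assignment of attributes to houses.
Solution:

House | Pet | Team | Profession | Drink | Color
-----------------------------------------------
  1   | cat | Alpha | artist | milk | yellow
  2   | dog | Epsilon | engineer | tea | white
  3   | bird | Beta | lawyer | coffee | blue
  4   | horse | Delta | doctor | juice | red
  5   | fish | Gamma | teacher | water | green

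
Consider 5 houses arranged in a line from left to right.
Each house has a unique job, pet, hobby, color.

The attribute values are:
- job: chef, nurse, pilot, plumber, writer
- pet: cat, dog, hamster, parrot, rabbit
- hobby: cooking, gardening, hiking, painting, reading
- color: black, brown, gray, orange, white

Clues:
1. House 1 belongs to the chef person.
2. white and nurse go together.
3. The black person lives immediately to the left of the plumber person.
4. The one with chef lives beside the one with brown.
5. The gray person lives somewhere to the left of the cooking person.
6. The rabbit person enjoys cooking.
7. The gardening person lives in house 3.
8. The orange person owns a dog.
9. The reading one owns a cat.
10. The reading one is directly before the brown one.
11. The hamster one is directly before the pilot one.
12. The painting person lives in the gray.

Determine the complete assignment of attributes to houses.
Solution:

House | Job | Pet | Hobby | Color
---------------------------------
  1   | chef | cat | reading | black
  2   | plumber | hamster | hiking | brown
  3   | pilot | dog | gardening | orange
  4   | writer | parrot | painting | gray
  5   | nurse | rabbit | cooking | white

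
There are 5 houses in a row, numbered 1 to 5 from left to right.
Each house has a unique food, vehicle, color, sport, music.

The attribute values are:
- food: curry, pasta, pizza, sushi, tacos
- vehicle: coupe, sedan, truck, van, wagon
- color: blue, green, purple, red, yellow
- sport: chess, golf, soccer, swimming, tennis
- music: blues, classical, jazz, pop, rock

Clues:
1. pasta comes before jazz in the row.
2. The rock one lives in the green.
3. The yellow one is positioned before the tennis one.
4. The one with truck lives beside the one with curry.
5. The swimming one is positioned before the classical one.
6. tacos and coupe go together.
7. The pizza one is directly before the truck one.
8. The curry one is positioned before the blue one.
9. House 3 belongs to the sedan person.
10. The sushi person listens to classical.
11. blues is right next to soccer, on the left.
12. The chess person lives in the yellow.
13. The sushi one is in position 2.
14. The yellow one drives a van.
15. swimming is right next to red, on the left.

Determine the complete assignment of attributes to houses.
Solution:

House | Food | Vehicle | Color | Sport | Music
----------------------------------------------
  1   | pizza | wagon | purple | swimming | blues
  2   | sushi | truck | red | soccer | classical
  3   | curry | sedan | green | golf | rock
  4   | pasta | van | yellow | chess | pop
  5   | tacos | coupe | blue | tennis | jazz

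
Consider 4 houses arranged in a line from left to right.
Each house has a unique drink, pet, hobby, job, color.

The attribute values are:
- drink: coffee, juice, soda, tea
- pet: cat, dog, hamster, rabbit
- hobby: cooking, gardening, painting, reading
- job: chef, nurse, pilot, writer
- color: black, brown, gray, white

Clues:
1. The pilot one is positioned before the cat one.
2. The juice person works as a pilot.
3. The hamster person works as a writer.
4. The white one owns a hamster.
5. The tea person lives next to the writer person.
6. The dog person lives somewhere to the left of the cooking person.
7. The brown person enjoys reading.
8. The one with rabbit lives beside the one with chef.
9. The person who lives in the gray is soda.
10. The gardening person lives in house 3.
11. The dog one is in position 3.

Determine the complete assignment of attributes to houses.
Solution:

House | Drink | Pet | Hobby | Job | Color
-----------------------------------------
  1   | juice | rabbit | reading | pilot | brown
  2   | soda | cat | painting | chef | gray
  3   | tea | dog | gardening | nurse | black
  4   | coffee | hamster | cooking | writer | white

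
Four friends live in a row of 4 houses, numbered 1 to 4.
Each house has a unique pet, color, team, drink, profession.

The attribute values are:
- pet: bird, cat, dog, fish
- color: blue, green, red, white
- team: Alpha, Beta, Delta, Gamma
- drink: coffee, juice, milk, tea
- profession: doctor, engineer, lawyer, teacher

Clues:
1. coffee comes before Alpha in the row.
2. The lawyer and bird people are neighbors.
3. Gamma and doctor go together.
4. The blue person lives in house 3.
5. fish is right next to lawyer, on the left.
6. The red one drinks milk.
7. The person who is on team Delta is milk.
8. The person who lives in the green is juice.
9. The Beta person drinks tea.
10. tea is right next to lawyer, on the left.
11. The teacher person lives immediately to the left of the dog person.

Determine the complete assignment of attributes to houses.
Solution:

House | Pet | Color | Team | Drink | Profession
-----------------------------------------------
  1   | fish | white | Beta | tea | teacher
  2   | dog | red | Delta | milk | lawyer
  3   | bird | blue | Gamma | coffee | doctor
  4   | cat | green | Alpha | juice | engineer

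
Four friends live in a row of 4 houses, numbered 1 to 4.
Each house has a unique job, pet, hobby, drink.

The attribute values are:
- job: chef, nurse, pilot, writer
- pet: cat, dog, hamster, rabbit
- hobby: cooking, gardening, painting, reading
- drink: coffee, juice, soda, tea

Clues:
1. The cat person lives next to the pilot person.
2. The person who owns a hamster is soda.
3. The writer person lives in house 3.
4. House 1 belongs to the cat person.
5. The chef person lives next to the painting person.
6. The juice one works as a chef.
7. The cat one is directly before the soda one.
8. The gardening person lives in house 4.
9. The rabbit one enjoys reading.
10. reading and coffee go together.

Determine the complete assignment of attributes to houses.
Solution:

House | Job | Pet | Hobby | Drink
---------------------------------
  1   | chef | cat | cooking | juice
  2   | pilot | hamster | painting | soda
  3   | writer | rabbit | reading | coffee
  4   | nurse | dog | gardening | tea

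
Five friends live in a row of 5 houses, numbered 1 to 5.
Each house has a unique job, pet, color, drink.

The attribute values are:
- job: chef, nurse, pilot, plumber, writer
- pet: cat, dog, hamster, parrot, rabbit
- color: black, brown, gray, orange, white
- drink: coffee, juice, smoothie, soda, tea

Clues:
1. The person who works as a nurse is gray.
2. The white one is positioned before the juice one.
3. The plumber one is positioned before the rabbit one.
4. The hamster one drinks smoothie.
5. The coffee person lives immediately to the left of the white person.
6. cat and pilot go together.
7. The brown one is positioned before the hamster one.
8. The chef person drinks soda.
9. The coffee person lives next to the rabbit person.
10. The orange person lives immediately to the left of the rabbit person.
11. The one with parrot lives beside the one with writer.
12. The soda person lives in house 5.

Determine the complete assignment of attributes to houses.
Solution:

House | Job | Pet | Color | Drink
---------------------------------
  1   | plumber | parrot | orange | coffee
  2   | writer | rabbit | white | tea
  3   | pilot | cat | brown | juice
  4   | nurse | hamster | gray | smoothie
  5   | chef | dog | black | soda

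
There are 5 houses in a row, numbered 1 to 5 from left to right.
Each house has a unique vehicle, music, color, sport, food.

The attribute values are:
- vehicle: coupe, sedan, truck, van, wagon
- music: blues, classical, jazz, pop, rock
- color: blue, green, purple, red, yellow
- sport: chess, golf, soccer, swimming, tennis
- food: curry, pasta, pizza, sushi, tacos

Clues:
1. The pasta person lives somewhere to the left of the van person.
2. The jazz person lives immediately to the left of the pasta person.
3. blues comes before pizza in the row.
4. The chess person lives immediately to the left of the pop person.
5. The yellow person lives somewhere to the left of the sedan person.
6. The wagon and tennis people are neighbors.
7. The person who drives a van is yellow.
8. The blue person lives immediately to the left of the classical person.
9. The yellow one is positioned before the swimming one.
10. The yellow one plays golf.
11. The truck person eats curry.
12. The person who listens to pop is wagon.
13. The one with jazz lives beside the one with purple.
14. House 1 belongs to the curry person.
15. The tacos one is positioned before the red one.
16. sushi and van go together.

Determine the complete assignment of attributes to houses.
Solution:

House | Vehicle | Music | Color | Sport | Food
----------------------------------------------
  1   | truck | jazz | green | chess | curry
  2   | wagon | pop | purple | soccer | pasta
  3   | coupe | blues | blue | tennis | tacos
  4   | van | classical | yellow | golf | sushi
  5   | sedan | rock | red | swimming | pizza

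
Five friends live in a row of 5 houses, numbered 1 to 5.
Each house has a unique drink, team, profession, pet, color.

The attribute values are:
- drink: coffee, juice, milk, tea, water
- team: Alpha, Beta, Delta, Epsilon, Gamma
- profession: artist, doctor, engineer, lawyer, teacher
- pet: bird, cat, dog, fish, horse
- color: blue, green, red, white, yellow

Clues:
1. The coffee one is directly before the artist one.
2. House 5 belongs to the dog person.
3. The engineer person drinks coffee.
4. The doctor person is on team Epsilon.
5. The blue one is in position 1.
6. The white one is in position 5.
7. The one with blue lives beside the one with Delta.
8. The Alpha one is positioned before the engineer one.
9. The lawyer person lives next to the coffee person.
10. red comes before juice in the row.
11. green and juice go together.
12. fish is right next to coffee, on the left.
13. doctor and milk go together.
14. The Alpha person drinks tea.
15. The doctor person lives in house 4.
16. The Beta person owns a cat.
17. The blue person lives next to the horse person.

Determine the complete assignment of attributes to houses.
Solution:

House | Drink | Team | Profession | Pet | Color
-----------------------------------------------
  1   | tea | Alpha | lawyer | fish | blue
  2   | coffee | Delta | engineer | horse | red
  3   | juice | Beta | artist | cat | green
  4   | milk | Epsilon | doctor | bird | yellow
  5   | water | Gamma | teacher | dog | white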